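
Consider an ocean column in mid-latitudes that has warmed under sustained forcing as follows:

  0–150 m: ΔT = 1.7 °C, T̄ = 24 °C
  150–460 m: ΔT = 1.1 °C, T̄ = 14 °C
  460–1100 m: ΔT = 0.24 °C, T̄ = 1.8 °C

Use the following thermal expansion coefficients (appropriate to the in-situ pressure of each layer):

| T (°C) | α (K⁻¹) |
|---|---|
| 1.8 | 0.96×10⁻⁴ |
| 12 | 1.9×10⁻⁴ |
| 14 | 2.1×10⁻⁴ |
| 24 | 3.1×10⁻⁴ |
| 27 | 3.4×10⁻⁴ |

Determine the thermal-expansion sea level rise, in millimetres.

170 mm

Layer 1 at 24 °C → α = 3.1×10⁻⁴ K⁻¹
Layer 2 at 14 °C → α = 2.1×10⁻⁴ K⁻¹
Layer 3 at 1.8 °C → α = 0.96×10⁻⁴ K⁻¹
Layer 1: 1.7 × 3.1×10⁻⁴ × 150 = 0.07905 m
Layer 2: 310 × 2.1×10⁻⁴ × 1.1 = 0.07161 m
640 × 0.24 × 0.96×10⁻⁴ = 0.0147456 m
Δh = 0.07905 + 0.07161 + 0.0147456 = 0.1654056 m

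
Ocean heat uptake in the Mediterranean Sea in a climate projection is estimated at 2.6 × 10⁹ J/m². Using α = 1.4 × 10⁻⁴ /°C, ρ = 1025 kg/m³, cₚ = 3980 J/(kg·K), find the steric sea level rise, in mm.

Δh = αQ/(ρcₚ) = 1.4×10⁻⁴ × 2.6×10⁹ / (1025 × 3980) ≈ 0.089227 m

about 89.2 mm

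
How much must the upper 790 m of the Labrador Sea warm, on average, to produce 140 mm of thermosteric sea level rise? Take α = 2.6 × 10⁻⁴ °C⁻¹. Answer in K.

ΔT = Δh/(αH) = 0.14 / (2.6×10⁻⁴ × 790) ≈ 0.6816 K

0.682 K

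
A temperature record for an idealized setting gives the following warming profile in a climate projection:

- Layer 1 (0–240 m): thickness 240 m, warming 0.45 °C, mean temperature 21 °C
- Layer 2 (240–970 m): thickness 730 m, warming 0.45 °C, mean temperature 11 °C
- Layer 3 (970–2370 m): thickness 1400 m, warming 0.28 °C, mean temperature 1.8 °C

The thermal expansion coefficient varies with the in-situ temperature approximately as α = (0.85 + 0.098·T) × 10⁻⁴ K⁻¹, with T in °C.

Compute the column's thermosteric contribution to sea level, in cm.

13 cm

Layer 1: α = (0.85 + 0.098×21)×10⁻⁴ = 2.908×10⁻⁴ K⁻¹
Layer 2: α = (0.85 + 0.098×11)×10⁻⁴ = 1.928×10⁻⁴ K⁻¹
Layer 3: α = (0.85 + 0.098×1.8)×10⁻⁴ = 1.0264×10⁻⁴ K⁻¹
Layer 1: 240 × 2.908×10⁻⁴ × 0.45 = 0.0314064 m
1.928×10⁻⁴ × 0.45 × 730 = 0.0633348 m
970–2370 m: 1.0264×10⁻⁴ × 0.28 × 1400 = 0.04023488 m
Δh = 0.0314064 + 0.0633348 + 0.04023488 = 0.13497608 m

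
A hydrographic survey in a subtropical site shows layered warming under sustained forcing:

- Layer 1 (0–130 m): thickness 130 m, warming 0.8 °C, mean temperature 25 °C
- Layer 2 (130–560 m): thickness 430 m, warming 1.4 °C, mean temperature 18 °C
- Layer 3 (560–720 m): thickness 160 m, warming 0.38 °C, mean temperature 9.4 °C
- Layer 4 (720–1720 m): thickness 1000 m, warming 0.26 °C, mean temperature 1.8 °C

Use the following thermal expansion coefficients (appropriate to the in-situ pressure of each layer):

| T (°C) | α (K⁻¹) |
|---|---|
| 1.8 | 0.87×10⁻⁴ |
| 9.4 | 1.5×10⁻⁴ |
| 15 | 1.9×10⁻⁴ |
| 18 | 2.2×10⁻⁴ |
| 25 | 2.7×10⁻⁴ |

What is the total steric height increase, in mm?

190 mm of thermosteric rise

Layer 1 at 25 °C → α = 2.7×10⁻⁴ K⁻¹
Layer 2 at 18 °C → α = 2.2×10⁻⁴ K⁻¹
Layer 3 at 9.4 °C → α = 1.5×10⁻⁴ K⁻¹
Layer 4 at 1.8 °C → α = 0.87×10⁻⁴ K⁻¹
Layer 1: 130 × 2.7×10⁻⁴ × 0.8 = 0.02808 m
130–560 m: 1.4 × 2.2×10⁻⁴ × 430 = 0.13244 m
Layer 3: 1.5×10⁻⁴ × 160 × 0.38 = 0.00912 m
0.26 × 0.87×10⁻⁴ × 1000 = 0.02262 m
Δh = 0.02808 + 0.13244 + 0.00912 + 0.02262 = 0.19226 m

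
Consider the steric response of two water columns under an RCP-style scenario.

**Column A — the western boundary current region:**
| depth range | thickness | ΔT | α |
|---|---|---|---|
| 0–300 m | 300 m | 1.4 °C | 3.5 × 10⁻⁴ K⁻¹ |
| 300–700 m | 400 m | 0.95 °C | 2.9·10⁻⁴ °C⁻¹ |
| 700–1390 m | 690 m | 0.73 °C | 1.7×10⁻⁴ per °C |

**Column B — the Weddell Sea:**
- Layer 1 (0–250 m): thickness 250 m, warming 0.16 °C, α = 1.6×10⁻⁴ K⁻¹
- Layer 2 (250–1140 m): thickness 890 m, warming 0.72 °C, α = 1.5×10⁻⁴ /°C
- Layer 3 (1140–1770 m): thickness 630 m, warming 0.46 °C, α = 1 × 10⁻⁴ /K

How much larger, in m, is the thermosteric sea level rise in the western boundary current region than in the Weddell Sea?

0.211 m

A Layer 1: 1.4 × 300 × 3.5×10⁻⁴ = 0.14700 m
A 400 × 0.95 × 2.9×10⁻⁴ = 0.11020 m
A Layer 3: 690 × 1.7×10⁻⁴ × 0.73 = 0.085629 m
A total: 0.342829 m
B 250 × 1.6×10⁻⁴ × 0.16 = 0.00640 m
B 250–1140 m: 1.5×10⁻⁴ × 890 × 0.72 = 0.09612 m
B Layer 3: 1×10⁻⁴ × 0.46 × 630 = 0.02898 m
B total: 0.13150 m
Difference: 0.342829 − 0.13150 = 0.211329 m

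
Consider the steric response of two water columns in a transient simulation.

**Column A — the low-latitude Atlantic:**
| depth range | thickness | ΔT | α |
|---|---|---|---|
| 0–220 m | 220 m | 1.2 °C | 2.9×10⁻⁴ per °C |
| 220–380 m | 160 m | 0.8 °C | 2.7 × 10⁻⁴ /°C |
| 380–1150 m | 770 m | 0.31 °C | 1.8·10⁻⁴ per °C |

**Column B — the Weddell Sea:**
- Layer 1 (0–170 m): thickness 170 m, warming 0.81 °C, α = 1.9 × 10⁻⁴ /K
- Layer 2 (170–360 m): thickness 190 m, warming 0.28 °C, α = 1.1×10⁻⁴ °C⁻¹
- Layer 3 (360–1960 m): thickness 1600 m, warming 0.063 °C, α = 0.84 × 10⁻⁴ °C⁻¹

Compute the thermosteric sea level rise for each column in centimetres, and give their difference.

A 0–220 m: 2.9×10⁻⁴ × 1.2 × 220 = 0.07656 m
A 2.7×10⁻⁴ × 0.8 × 160 = 0.03456 m
A 0.31 × 770 × 1.8×10⁻⁴ = 0.042966 m
A total: 0.154086 m
B 0–170 m: 1.9×10⁻⁴ × 170 × 0.81 = 0.026163 m
B Layer 2: 1.1×10⁻⁴ × 0.28 × 190 = 0.005852 m
B 0.84×10⁻⁴ × 1600 × 0.063 = 0.0084672 m
B total: 0.0404822 m
Difference: 0.154086 − 0.0404822 = 0.1136038 m

Δh_A ≈ 15 cm, Δh_B ≈ 4.0 cm; difference ≈ 11 cm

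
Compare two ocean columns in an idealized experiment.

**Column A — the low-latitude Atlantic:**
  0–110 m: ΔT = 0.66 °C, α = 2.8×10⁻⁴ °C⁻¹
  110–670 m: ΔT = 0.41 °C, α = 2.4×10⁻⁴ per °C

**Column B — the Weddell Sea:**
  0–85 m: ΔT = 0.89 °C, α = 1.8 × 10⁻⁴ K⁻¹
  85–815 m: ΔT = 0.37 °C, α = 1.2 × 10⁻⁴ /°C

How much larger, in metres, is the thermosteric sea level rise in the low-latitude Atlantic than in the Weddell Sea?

0.029 m larger

A Layer 1: 0.66 × 110 × 2.8×10⁻⁴ = 0.020328 m
A Layer 2: 2.4×10⁻⁴ × 0.41 × 560 = 0.055104 m
A total: 0.075432 m
B 85 × 0.89 × 1.8×10⁻⁴ = 0.013617 m
B Layer 2: 1.2×10⁻⁴ × 730 × 0.37 = 0.032412 m
B total: 0.046029 m
Difference: 0.075432 − 0.046029 = 0.029403 m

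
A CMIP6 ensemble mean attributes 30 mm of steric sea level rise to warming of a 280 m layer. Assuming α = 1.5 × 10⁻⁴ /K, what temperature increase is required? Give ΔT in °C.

0.714 °C

ΔT = Δh/(αH) = 0.03 / (1.5×10⁻⁴ × 280) ≈ 0.7143 °C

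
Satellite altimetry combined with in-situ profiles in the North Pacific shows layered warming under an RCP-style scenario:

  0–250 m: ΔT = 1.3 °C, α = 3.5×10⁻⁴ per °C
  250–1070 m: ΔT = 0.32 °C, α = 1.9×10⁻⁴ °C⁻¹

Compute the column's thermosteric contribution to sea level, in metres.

1.3 × 3.5×10⁻⁴ × 250 = 0.11375 m
250–1070 m: 0.32 × 820 × 1.9×10⁻⁴ = 0.049856 m
Δh = 0.11375 + 0.049856 = 0.163606 m

Δh = 0.164 m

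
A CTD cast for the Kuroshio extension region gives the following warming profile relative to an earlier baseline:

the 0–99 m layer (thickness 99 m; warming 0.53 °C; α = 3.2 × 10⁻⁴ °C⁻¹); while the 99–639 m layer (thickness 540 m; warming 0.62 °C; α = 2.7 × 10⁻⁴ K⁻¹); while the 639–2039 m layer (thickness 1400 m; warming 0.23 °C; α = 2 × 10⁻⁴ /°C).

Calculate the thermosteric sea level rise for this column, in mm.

Δh ≈ 172 mm

3.2×10⁻⁴ × 99 × 0.53 = 0.0167904 m
99–639 m: 0.62 × 540 × 2.7×10⁻⁴ = 0.090396 m
639–2039 m: 2×10⁻⁴ × 0.23 × 1400 = 0.06440 m
Δh = 0.0167904 + 0.090396 + 0.06440 = 0.1715864 m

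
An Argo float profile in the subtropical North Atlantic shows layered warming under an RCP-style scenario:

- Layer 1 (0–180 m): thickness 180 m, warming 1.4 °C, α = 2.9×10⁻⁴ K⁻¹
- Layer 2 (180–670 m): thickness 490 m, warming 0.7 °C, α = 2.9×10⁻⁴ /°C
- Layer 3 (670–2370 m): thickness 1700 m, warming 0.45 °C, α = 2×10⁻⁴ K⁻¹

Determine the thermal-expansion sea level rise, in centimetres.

180 × 2.9×10⁻⁴ × 1.4 = 0.07308 m
2.9×10⁻⁴ × 0.7 × 490 = 0.09947 m
670–2370 m: 0.45 × 2×10⁻⁴ × 1700 = 0.15300 m
Δh = 0.07308 + 0.09947 + 0.15300 = 0.32555 m ≈ 32.6 cm

32.6 cm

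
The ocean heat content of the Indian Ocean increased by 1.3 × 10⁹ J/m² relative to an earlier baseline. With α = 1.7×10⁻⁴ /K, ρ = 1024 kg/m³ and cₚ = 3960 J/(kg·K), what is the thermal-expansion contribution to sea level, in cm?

about 5.5 cm

Δh = αQ/(ρcₚ) = 1.7×10⁻⁴ × 1.3×10⁹ / (1024 × 3960) ≈ 0.05450 m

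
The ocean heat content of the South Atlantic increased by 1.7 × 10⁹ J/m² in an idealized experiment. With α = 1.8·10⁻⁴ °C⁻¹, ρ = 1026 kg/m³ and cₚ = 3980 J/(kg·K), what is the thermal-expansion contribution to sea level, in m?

Δh = αQ/(ρcₚ) = 1.8×10⁻⁴ × 1.7×10⁹ / (1026 × 3980) ≈ 0.074936 m

about 0.075 m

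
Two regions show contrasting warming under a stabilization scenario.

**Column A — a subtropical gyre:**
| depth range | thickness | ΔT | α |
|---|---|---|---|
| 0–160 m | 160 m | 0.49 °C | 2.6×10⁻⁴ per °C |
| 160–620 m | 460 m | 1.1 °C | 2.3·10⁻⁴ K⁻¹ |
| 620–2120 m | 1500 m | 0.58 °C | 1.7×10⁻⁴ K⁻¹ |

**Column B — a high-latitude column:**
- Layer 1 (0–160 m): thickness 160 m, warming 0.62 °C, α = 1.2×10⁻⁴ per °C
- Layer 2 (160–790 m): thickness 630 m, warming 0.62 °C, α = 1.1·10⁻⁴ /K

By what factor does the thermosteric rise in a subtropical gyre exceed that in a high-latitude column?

a factor of 5.19

A 0–160 m: 160 × 2.6×10⁻⁴ × 0.49 = 0.020384 m
A 160–620 m: 2.3×10⁻⁴ × 460 × 1.1 = 0.11638 m
A 620–2120 m: 1500 × 1.7×10⁻⁴ × 0.58 = 0.14790 m
A total: 0.284664 m
B 0–160 m: 160 × 1.2×10⁻⁴ × 0.62 = 0.011904 m
B 630 × 0.62 × 1.1×10⁻⁴ = 0.042966 m
B total: 0.05487 m
Ratio: 0.284664 / 0.05487 ≈ 5.188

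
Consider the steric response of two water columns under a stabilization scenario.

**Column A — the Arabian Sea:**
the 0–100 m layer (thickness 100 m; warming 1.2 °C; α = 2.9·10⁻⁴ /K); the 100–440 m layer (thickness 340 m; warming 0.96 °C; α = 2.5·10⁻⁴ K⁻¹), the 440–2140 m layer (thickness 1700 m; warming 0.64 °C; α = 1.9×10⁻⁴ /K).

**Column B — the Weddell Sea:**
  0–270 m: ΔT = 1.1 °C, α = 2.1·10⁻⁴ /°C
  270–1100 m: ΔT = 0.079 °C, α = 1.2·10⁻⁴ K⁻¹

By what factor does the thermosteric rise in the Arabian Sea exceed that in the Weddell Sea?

A Layer 1: 1.2 × 100 × 2.9×10⁻⁴ = 0.03480 m
A 100–440 m: 340 × 2.5×10⁻⁴ × 0.96 = 0.08160 m
A 1700 × 1.9×10⁻⁴ × 0.64 = 0.20672 m
A total: 0.32312 m
B 0–270 m: 1.1 × 2.1×10⁻⁴ × 270 = 0.06237 m
B Layer 2: 0.079 × 1.2×10⁻⁴ × 830 = 0.0078684 m
B total: 0.0702384 m
Ratio: 0.32312 / 0.0702384 ≈ 4.600

≈ 4.6×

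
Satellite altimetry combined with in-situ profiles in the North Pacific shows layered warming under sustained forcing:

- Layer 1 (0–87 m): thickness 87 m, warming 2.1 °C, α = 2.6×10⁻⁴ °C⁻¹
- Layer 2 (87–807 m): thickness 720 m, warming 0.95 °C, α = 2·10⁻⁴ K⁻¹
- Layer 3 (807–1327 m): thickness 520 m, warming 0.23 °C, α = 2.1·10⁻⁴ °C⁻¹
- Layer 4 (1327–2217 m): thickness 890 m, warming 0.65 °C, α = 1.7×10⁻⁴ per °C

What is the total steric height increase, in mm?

310 mm

Layer 1: 87 × 2.1 × 2.6×10⁻⁴ = 0.047502 m
720 × 0.95 × 2×10⁻⁴ = 0.13680 m
2.1×10⁻⁴ × 520 × 0.23 = 0.025116 m
Layer 4: 1.7×10⁻⁴ × 890 × 0.65 = 0.098345 m
Δh = 0.047502 + 0.13680 + 0.025116 + 0.098345 = 0.307763 m ≈ 310 mm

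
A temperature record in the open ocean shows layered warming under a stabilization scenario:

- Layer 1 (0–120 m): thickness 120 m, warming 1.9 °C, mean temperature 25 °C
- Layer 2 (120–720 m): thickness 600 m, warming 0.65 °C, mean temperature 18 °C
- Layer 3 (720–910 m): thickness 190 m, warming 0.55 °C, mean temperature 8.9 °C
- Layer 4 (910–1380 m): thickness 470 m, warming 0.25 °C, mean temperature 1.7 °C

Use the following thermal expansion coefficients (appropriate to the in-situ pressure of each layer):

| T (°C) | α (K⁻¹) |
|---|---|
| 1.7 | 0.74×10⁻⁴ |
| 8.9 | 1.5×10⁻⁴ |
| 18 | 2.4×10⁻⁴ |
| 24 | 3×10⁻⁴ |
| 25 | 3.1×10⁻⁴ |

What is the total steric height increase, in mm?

189 mm of thermosteric rise

Layer 1 at 25 °C → α = 3.1×10⁻⁴ K⁻¹
Layer 2 at 18 °C → α = 2.4×10⁻⁴ K⁻¹
Layer 3 at 8.9 °C → α = 1.5×10⁻⁴ K⁻¹
Layer 4 at 1.7 °C → α = 0.74×10⁻⁴ K⁻¹
120 × 1.9 × 3.1×10⁻⁴ = 0.07068 m
Layer 2: 0.65 × 600 × 2.4×10⁻⁴ = 0.09360 m
Layer 3: 0.55 × 1.5×10⁻⁴ × 190 = 0.015675 m
910–1380 m: 0.74×10⁻⁴ × 470 × 0.25 = 0.008695 m
Δh = 0.07068 + 0.09360 + 0.015675 + 0.008695 = 0.18865 m ≈ 189 mm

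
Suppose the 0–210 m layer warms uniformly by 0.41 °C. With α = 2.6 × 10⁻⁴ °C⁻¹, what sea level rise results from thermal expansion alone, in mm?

Δh = αΔT·H = 2.6×10⁻⁴ × 0.41 × 210 = 0.022386 m

about 22.4 mm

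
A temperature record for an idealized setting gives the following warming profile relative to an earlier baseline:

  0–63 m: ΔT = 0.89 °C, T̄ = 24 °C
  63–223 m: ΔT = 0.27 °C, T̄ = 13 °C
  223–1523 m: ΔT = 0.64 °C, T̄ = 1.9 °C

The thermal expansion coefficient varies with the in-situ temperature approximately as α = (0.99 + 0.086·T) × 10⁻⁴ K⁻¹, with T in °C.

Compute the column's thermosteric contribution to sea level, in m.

Layer 1: α = (0.99 + 0.086×24)×10⁻⁴ = 3.054×10⁻⁴ K⁻¹
Layer 2: α = (0.99 + 0.086×13)×10⁻⁴ = 2.108×10⁻⁴ K⁻¹
Layer 3: α = (0.99 + 0.086×1.9)×10⁻⁴ = 1.1534×10⁻⁴ K⁻¹
0–63 m: 0.89 × 63 × 3.054×10⁻⁴ = 0.017123778 m
Layer 2: 0.27 × 160 × 2.108×10⁻⁴ = 0.00910656 m
223–1523 m: 1300 × 0.64 × 1.1534×10⁻⁴ = 0.09596288 m
Δh = 0.017123778 + 0.00910656 + 0.09596288 = 0.122193218 m

about 0.122 m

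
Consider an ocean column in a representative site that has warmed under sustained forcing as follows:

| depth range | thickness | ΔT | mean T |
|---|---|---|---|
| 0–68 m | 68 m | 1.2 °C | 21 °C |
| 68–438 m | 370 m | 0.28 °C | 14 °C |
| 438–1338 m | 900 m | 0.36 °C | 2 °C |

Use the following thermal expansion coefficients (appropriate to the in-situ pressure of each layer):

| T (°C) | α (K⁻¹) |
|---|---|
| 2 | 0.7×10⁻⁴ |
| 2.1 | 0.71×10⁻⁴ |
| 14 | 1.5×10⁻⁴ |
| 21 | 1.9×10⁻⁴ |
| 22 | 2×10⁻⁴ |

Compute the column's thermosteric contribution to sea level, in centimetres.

5.4 cm

Layer 1 at 21 °C → α = 1.9×10⁻⁴ K⁻¹
Layer 2 at 14 °C → α = 1.5×10⁻⁴ K⁻¹
Layer 3 at 2 °C → α = 0.7×10⁻⁴ K⁻¹
Layer 1: 68 × 1.9×10⁻⁴ × 1.2 = 0.015504 m
68–438 m: 0.28 × 1.5×10⁻⁴ × 370 = 0.01554 m
Layer 3: 0.7×10⁻⁴ × 0.36 × 900 = 0.02268 m
Δh = 0.015504 + 0.01554 + 0.02268 = 0.053724 m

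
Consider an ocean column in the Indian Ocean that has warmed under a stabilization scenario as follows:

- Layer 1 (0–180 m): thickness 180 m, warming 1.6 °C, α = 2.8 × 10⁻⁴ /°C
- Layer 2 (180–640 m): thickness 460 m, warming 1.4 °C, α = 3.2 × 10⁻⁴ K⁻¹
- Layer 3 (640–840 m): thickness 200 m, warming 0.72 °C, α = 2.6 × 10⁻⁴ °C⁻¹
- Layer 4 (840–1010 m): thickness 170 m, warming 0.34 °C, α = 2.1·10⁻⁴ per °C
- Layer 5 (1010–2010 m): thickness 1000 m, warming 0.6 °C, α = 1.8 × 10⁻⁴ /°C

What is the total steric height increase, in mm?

Δh ≈ 444 mm

Layer 1: 180 × 1.6 × 2.8×10⁻⁴ = 0.08064 m
Layer 2: 1.4 × 3.2×10⁻⁴ × 460 = 0.20608 m
200 × 0.72 × 2.6×10⁻⁴ = 0.03744 m
170 × 2.1×10⁻⁴ × 0.34 = 0.012138 m
Layer 5: 1000 × 0.6 × 1.8×10⁻⁴ = 0.10800 m
Δh = 0.08064 + 0.20608 + 0.03744 + 0.012138 + 0.10800 = 0.444298 m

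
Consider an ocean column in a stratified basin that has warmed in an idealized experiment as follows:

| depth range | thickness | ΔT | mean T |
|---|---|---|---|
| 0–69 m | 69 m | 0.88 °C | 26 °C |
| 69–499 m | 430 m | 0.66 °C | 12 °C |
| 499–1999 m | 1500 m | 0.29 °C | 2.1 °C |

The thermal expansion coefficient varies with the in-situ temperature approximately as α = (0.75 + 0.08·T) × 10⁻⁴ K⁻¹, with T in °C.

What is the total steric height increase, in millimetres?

106 mm of thermosteric rise

Layer 1: α = (0.75 + 0.08×26)×10⁻⁴ = 2.83×10⁻⁴ K⁻¹
Layer 2: α = (0.75 + 0.08×12)×10⁻⁴ = 1.71×10⁻⁴ K⁻¹
Layer 3: α = (0.75 + 0.08×2.1)×10⁻⁴ = 0.918×10⁻⁴ K⁻¹
0–69 m: 69 × 0.88 × 2.83×10⁻⁴ = 0.01718376 m
1.71×10⁻⁴ × 430 × 0.66 = 0.0485298 m
499–1999 m: 0.29 × 0.918×10⁻⁴ × 1500 = 0.039933 m
Δh = 0.01718376 + 0.0485298 + 0.039933 = 0.10564656 m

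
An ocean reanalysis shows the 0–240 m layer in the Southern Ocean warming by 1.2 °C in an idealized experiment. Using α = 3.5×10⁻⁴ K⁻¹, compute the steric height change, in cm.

Δh ≈ 10.1 cm

Δh = αΔT·H = 3.5×10⁻⁴ × 1.2 × 240 = 0.10080 m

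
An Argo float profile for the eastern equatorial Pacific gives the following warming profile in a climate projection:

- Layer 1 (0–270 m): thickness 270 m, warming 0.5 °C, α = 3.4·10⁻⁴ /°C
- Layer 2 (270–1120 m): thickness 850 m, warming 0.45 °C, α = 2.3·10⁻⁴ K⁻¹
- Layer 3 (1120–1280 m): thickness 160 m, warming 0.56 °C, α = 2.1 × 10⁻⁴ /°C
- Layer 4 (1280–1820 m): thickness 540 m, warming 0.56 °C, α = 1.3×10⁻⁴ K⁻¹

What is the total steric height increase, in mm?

Δh = 192 mm

0–270 m: 0.5 × 3.4×10⁻⁴ × 270 = 0.04590 m
0.45 × 850 × 2.3×10⁻⁴ = 0.087975 m
0.56 × 2.1×10⁻⁴ × 160 = 0.018816 m
540 × 0.56 × 1.3×10⁻⁴ = 0.039312 m
Δh = 0.04590 + 0.087975 + 0.018816 + 0.039312 = 0.192003 m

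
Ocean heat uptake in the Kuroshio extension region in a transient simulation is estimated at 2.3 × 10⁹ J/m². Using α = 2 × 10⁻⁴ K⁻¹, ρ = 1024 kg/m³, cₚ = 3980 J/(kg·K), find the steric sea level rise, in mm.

Δh = αQ/(ρcₚ) = 2×10⁻⁴ × 2.3×10⁹ / (1024 × 3980) ≈ 0.11287 m

Δh ≈ 110 mm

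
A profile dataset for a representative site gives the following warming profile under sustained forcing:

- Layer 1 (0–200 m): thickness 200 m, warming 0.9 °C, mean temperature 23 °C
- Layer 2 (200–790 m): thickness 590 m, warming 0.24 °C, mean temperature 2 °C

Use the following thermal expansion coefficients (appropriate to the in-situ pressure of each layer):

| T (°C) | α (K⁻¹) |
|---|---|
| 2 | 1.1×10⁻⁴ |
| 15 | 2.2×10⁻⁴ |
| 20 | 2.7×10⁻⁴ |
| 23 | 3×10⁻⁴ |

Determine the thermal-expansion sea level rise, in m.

Layer 1 at 23 °C → α = 3×10⁻⁴ K⁻¹
Layer 2 at 2 °C → α = 1.1×10⁻⁴ K⁻¹
200 × 3×10⁻⁴ × 0.9 = 0.05400 m
200–790 m: 590 × 1.1×10⁻⁴ × 0.24 = 0.015576 m
Δh = 0.05400 + 0.015576 = 0.069576 m ≈ 0.070 m

about 0.070 m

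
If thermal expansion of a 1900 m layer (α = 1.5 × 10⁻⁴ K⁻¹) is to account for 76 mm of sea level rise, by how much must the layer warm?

ΔT ≈ 0.267 K

ΔT = Δh/(αH) = 0.076 / (1.5×10⁻⁴ × 1900) ≈ 0.2667 K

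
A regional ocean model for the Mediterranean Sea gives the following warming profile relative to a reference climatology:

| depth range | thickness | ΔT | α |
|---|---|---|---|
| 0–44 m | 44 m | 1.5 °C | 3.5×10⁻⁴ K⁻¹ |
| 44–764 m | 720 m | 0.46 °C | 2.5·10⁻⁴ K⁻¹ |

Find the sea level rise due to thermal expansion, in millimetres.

about 110 mm

44 × 3.5×10⁻⁴ × 1.5 = 0.02310 m
44–764 m: 720 × 2.5×10⁻⁴ × 0.46 = 0.08280 m
Δh = 0.02310 + 0.08280 = 0.10590 m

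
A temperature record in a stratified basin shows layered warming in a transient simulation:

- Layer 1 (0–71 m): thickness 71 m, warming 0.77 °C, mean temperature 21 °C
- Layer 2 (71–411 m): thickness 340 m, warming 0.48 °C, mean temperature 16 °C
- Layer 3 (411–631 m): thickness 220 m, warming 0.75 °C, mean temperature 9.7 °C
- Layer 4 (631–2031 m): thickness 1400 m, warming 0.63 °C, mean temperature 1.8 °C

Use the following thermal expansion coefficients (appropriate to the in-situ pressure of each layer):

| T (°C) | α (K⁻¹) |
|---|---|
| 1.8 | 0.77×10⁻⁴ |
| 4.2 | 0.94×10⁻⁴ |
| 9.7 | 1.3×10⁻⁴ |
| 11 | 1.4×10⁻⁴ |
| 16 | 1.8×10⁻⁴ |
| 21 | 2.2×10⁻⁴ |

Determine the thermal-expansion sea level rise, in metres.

Layer 1 at 21 °C → α = 2.2×10⁻⁴ K⁻¹
Layer 2 at 16 °C → α = 1.8×10⁻⁴ K⁻¹
Layer 3 at 9.7 °C → α = 1.3×10⁻⁴ K⁻¹
Layer 4 at 1.8 °C → α = 0.77×10⁻⁴ K⁻¹
2.2×10⁻⁴ × 71 × 0.77 = 0.0120274 m
1.8×10⁻⁴ × 0.48 × 340 = 0.029376 m
1.3×10⁻⁴ × 0.75 × 220 = 0.02145 m
0.77×10⁻⁴ × 0.63 × 1400 = 0.067914 m
Δh = 0.0120274 + 0.029376 + 0.02145 + 0.067914 = 0.1307674 m ≈ 0.131 m

Δh = 0.131 m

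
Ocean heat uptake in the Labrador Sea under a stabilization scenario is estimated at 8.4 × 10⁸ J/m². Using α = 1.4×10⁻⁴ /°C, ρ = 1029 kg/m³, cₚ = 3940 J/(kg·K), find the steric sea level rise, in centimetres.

2.90 cm of thermosteric rise

Δh = αQ/(ρcₚ) = 1.4×10⁻⁴ × 8.4×10⁸ / (1029 × 3940) ≈ 0.029007 m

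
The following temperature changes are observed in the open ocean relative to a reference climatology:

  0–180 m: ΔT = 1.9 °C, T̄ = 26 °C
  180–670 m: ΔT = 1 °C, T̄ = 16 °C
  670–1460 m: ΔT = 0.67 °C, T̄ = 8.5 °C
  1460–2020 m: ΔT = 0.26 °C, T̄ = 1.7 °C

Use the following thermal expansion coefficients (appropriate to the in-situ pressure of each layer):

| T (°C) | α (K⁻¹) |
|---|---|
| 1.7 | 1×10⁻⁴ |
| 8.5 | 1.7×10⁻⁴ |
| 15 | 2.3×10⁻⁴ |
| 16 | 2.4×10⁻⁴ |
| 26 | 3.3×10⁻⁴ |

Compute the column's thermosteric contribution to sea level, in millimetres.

Layer 1 at 26 °C → α = 3.3×10⁻⁴ K⁻¹
Layer 2 at 16 °C → α = 2.4×10⁻⁴ K⁻¹
Layer 3 at 8.5 °C → α = 1.7×10⁻⁴ K⁻¹
Layer 4 at 1.7 °C → α = 1×10⁻⁴ K⁻¹
180 × 3.3×10⁻⁴ × 1.9 = 0.11286 m
1 × 490 × 2.4×10⁻⁴ = 0.11760 m
Layer 3: 0.67 × 790 × 1.7×10⁻⁴ = 0.089981 m
1×10⁻⁴ × 560 × 0.26 = 0.01456 m
Δh = 0.11286 + 0.11760 + 0.089981 + 0.01456 = 0.335001 m

335 mm of thermosteric rise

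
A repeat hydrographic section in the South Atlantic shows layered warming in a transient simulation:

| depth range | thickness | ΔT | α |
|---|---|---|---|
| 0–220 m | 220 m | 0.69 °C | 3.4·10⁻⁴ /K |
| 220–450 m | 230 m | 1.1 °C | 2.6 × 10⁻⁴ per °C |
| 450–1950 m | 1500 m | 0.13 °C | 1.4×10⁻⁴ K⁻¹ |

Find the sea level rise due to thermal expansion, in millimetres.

about 140 mm

0–220 m: 0.69 × 3.4×10⁻⁴ × 220 = 0.051612 m
220–450 m: 2.6×10⁻⁴ × 1.1 × 230 = 0.06578 m
0.13 × 1.4×10⁻⁴ × 1500 = 0.02730 m
Δh = 0.051612 + 0.06578 + 0.02730 = 0.144692 m ≈ 140 mm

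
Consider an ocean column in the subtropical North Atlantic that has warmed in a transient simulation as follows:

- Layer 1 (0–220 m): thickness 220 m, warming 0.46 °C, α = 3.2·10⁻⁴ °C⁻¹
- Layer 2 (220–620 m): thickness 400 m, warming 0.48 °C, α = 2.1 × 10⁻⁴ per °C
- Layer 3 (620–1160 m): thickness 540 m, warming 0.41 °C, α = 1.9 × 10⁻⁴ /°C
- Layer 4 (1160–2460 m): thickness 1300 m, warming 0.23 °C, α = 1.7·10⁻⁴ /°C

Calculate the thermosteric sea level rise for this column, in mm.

about 170 mm

Layer 1: 3.2×10⁻⁴ × 0.46 × 220 = 0.032384 m
0.48 × 2.1×10⁻⁴ × 400 = 0.04032 m
1.9×10⁻⁴ × 540 × 0.41 = 0.042066 m
1160–2460 m: 1300 × 1.7×10⁻⁴ × 0.23 = 0.05083 m
Δh = 0.032384 + 0.04032 + 0.042066 + 0.05083 = 0.16560 m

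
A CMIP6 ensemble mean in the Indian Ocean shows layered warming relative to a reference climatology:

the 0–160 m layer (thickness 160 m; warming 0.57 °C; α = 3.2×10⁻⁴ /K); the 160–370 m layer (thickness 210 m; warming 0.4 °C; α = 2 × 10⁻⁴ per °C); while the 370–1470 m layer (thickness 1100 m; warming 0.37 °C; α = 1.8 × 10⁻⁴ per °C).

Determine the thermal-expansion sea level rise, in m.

0.119 m

3.2×10⁻⁴ × 160 × 0.57 = 0.029184 m
0.4 × 2×10⁻⁴ × 210 = 0.01680 m
370–1470 m: 0.37 × 1.8×10⁻⁴ × 1100 = 0.07326 m
Δh = 0.029184 + 0.01680 + 0.07326 = 0.119244 m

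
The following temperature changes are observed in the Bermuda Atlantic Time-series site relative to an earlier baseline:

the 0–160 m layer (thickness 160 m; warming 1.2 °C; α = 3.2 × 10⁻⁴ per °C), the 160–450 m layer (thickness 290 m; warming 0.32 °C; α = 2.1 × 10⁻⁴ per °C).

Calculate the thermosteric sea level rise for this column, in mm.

0–160 m: 160 × 3.2×10⁻⁴ × 1.2 = 0.06144 m
160–450 m: 0.32 × 290 × 2.1×10⁻⁴ = 0.019488 m
Δh = 0.06144 + 0.019488 = 0.080928 m

80.9 mm of thermosteric rise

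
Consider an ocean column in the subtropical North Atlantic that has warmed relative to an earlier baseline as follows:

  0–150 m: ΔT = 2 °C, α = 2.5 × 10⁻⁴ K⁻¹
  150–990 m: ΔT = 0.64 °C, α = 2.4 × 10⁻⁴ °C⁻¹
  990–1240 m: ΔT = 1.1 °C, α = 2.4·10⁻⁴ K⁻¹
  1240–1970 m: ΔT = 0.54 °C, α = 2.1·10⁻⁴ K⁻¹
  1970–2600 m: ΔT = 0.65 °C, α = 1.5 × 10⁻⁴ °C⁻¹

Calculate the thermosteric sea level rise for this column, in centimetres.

150 × 2.5×10⁻⁴ × 2 = 0.07500 m
840 × 0.64 × 2.4×10⁻⁴ = 0.129024 m
250 × 1.1 × 2.4×10⁻⁴ = 0.06600 m
Layer 4: 2.1×10⁻⁴ × 0.54 × 730 = 0.082782 m
Layer 5: 630 × 0.65 × 1.5×10⁻⁴ = 0.061425 m
Δh = 0.07500 + 0.129024 + 0.06600 + 0.082782 + 0.061425 = 0.414231 m ≈ 41.4 cm

Δh ≈ 41.4 cm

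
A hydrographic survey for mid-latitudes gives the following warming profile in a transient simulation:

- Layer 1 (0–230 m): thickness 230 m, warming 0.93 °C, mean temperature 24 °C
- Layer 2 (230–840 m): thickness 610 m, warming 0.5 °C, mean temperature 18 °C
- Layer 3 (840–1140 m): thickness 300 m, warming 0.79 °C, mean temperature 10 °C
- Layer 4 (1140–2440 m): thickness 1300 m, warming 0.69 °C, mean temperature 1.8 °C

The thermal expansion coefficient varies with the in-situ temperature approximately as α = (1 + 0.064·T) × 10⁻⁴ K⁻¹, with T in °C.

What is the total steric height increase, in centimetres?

25.9 cm of thermosteric rise

Layer 1: α = (1 + 0.064×24)×10⁻⁴ = 2.536×10⁻⁴ K⁻¹
Layer 2: α = (1 + 0.064×18)×10⁻⁴ = 2.152×10⁻⁴ K⁻¹
Layer 3: α = (1 + 0.064×10)×10⁻⁴ = 1.64×10⁻⁴ K⁻¹
Layer 4: α = (1 + 0.064×1.8)×10⁻⁴ = 1.1152×10⁻⁴ K⁻¹
0.93 × 2.536×10⁻⁴ × 230 = 0.05424504 m
Layer 2: 2.152×10⁻⁴ × 0.5 × 610 = 0.065636 m
840–1140 m: 1.64×10⁻⁴ × 300 × 0.79 = 0.038868 m
1140–2440 m: 0.69 × 1.1152×10⁻⁴ × 1300 = 0.10003344 m
Δh = 0.05424504 + 0.065636 + 0.038868 + 0.10003344 = 0.25878248 m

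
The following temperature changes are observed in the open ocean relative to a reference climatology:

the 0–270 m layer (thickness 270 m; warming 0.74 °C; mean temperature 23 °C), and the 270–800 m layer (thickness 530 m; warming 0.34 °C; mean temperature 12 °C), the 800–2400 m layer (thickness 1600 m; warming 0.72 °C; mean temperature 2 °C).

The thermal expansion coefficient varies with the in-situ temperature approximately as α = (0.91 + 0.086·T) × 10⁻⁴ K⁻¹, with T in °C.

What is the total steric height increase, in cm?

Δh ≈ 21.7 cm

Layer 1: α = (0.91 + 0.086×23)×10⁻⁴ = 2.888×10⁻⁴ K⁻¹
Layer 2: α = (0.91 + 0.086×12)×10⁻⁴ = 1.942×10⁻⁴ K⁻¹
Layer 3: α = (0.91 + 0.086×2)×10⁻⁴ = 1.082×10⁻⁴ K⁻¹
0–270 m: 2.888×10⁻⁴ × 270 × 0.74 = 0.05770224 m
Layer 2: 1.942×10⁻⁴ × 0.34 × 530 = 0.03499484 m
1600 × 0.72 × 1.082×10⁻⁴ = 0.1246464 m
Δh = 0.05770224 + 0.03499484 + 0.1246464 = 0.21734348 m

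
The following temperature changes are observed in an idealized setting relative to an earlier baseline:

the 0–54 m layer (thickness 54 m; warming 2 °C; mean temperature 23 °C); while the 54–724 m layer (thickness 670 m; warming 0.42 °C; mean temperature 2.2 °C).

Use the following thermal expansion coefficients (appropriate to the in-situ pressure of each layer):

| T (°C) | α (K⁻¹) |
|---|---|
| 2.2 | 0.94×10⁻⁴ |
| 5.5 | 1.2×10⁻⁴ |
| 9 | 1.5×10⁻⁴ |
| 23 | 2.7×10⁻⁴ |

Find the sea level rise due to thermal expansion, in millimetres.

Layer 1 at 23 °C → α = 2.7×10⁻⁴ K⁻¹
Layer 2 at 2.2 °C → α = 0.94×10⁻⁴ K⁻¹
0–54 m: 54 × 2 × 2.7×10⁻⁴ = 0.02916 m
54–724 m: 670 × 0.42 × 0.94×10⁻⁴ = 0.0264516 m
Δh = 0.02916 + 0.0264516 = 0.0556116 m ≈ 55.6 mm

Δh ≈ 55.6 mm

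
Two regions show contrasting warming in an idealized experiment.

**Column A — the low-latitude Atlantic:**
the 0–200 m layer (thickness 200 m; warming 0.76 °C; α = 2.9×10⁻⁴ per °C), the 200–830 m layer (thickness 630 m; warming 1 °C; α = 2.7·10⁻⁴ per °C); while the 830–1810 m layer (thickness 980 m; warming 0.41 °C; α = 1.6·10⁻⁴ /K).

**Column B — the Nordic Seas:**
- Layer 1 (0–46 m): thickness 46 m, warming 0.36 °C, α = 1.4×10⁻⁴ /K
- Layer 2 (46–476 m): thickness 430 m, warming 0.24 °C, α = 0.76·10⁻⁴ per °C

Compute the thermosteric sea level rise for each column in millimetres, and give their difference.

A 0–200 m: 0.76 × 2.9×10⁻⁴ × 200 = 0.04408 m
A Layer 2: 1 × 630 × 2.7×10⁻⁴ = 0.17010 m
A 830–1810 m: 0.41 × 1.6×10⁻⁴ × 980 = 0.064288 m
A total: 0.278468 m
B 0.36 × 1.4×10⁻⁴ × 46 = 0.0023184 m
B 430 × 0.76×10⁻⁴ × 0.24 = 0.0078432 m
B total: 0.0101616 m
Difference: 0.278468 − 0.0101616 = 0.2683064 m

Δh_A ≈ 278 mm, Δh_B ≈ 10.2 mm; difference ≈ 268 mm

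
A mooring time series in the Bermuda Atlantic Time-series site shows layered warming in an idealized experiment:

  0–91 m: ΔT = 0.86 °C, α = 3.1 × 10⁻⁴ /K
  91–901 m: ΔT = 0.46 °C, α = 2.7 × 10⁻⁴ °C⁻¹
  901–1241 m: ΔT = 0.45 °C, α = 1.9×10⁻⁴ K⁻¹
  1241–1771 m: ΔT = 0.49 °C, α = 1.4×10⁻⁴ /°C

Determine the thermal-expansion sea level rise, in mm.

Δh = 190 mm

0.86 × 3.1×10⁻⁴ × 91 = 0.0242606 m
Layer 2: 0.46 × 2.7×10⁻⁴ × 810 = 0.100602 m
Layer 3: 1.9×10⁻⁴ × 0.45 × 340 = 0.02907 m
1.4×10⁻⁴ × 530 × 0.49 = 0.036358 m
Δh = 0.0242606 + 0.100602 + 0.02907 + 0.036358 = 0.1902906 m ≈ 190 mm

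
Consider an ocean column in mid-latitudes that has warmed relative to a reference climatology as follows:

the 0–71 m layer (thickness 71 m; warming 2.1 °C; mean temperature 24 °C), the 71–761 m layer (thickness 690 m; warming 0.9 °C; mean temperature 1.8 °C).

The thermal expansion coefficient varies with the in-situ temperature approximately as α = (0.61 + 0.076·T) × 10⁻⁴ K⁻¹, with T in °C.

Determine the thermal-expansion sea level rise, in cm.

Layer 1: α = (0.61 + 0.076×24)×10⁻⁴ = 2.434×10⁻⁴ K⁻¹
Layer 2: α = (0.61 + 0.076×1.8)×10⁻⁴ = 0.7468×10⁻⁴ K⁻¹
Layer 1: 2.1 × 2.434×10⁻⁴ × 71 = 0.03629094 m
Layer 2: 690 × 0.7468×10⁻⁴ × 0.9 = 0.04637628 m
Δh = 0.03629094 + 0.04637628 = 0.08266722 m

8.27 cm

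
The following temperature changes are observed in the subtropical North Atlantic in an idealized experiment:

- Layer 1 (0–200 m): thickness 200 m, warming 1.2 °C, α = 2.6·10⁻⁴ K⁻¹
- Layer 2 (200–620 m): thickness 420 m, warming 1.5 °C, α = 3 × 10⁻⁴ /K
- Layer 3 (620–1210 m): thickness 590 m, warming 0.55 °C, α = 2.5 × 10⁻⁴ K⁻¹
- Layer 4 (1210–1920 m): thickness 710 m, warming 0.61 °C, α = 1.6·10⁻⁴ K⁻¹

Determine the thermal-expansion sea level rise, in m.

0–200 m: 200 × 1.2 × 2.6×10⁻⁴ = 0.06240 m
Layer 2: 1.5 × 420 × 3×10⁻⁴ = 0.18900 m
Layer 3: 0.55 × 590 × 2.5×10⁻⁴ = 0.081125 m
Layer 4: 1.6×10⁻⁴ × 710 × 0.61 = 0.069296 m
Δh = 0.06240 + 0.18900 + 0.081125 + 0.069296 = 0.401821 m

about 0.402 m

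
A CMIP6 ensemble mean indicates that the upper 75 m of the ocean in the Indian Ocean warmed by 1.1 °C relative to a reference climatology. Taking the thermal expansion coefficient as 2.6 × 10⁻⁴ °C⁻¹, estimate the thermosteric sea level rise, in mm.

Δh = αΔT·H = 2.6×10⁻⁴ × 1.1 × 75 = 0.02145 m

21.5 mm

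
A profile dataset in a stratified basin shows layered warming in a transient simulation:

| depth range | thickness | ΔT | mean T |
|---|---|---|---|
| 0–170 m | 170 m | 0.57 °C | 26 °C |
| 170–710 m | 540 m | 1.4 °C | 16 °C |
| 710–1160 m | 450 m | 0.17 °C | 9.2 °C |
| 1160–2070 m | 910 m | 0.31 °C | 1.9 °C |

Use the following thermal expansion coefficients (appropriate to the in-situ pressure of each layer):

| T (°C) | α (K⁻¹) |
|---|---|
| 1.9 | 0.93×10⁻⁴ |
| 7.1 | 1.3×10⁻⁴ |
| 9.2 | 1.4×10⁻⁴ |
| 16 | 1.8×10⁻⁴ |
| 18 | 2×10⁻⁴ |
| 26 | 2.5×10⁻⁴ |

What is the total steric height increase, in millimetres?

about 200 mm

Layer 1 at 26 °C → α = 2.5×10⁻⁴ K⁻¹
Layer 2 at 16 °C → α = 1.8×10⁻⁴ K⁻¹
Layer 3 at 9.2 °C → α = 1.4×10⁻⁴ K⁻¹
Layer 4 at 1.9 °C → α = 0.93×10⁻⁴ K⁻¹
0–170 m: 0.57 × 2.5×10⁻⁴ × 170 = 0.024225 m
170–710 m: 540 × 1.4 × 1.8×10⁻⁴ = 0.13608 m
Layer 3: 0.17 × 1.4×10⁻⁴ × 450 = 0.01071 m
0.31 × 0.93×10⁻⁴ × 910 = 0.0262353 m
Δh = 0.024225 + 0.13608 + 0.01071 + 0.0262353 = 0.1972503 m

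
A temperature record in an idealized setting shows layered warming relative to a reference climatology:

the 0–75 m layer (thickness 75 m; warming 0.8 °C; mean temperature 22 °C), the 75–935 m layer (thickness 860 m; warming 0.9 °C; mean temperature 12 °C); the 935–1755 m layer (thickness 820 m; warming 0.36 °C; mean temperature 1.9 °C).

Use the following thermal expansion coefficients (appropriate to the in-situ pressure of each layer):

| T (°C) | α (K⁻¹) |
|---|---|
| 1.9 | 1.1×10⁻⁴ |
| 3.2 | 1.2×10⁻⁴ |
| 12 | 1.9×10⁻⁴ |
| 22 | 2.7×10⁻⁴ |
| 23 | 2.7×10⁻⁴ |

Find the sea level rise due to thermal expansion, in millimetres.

Layer 1 at 22 °C → α = 2.7×10⁻⁴ K⁻¹
Layer 2 at 12 °C → α = 1.9×10⁻⁴ K⁻¹
Layer 3 at 1.9 °C → α = 1.1×10⁻⁴ K⁻¹
Layer 1: 75 × 0.8 × 2.7×10⁻⁴ = 0.01620 m
Layer 2: 1.9×10⁻⁴ × 0.9 × 860 = 0.14706 m
0.36 × 820 × 1.1×10⁻⁴ = 0.032472 m
Δh = 0.01620 + 0.14706 + 0.032472 = 0.195732 m ≈ 200 mm

200 mm of thermosteric rise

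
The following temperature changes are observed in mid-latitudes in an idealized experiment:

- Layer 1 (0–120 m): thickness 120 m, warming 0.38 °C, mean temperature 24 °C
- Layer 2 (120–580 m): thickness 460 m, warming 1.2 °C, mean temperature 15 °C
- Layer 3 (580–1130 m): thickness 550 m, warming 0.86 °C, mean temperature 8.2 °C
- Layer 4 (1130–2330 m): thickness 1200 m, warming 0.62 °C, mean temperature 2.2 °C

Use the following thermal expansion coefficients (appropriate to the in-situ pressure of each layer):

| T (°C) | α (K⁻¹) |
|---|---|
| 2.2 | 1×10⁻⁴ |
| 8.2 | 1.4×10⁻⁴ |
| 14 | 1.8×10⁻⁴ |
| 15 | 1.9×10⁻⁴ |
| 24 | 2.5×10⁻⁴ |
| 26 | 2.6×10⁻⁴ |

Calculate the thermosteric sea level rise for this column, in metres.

Layer 1 at 24 °C → α = 2.5×10⁻⁴ K⁻¹
Layer 2 at 15 °C → α = 1.9×10⁻⁴ K⁻¹
Layer 3 at 8.2 °C → α = 1.4×10⁻⁴ K⁻¹
Layer 4 at 2.2 °C → α = 1×10⁻⁴ K⁻¹
120 × 2.5×10⁻⁴ × 0.38 = 0.01140 m
120–580 m: 1.2 × 1.9×10⁻⁴ × 460 = 0.10488 m
0.86 × 550 × 1.4×10⁻⁴ = 0.06622 m
0.62 × 1×10⁻⁴ × 1200 = 0.07440 m
Δh = 0.01140 + 0.10488 + 0.06622 + 0.07440 = 0.25690 m ≈ 0.257 m

Δh ≈ 0.257 m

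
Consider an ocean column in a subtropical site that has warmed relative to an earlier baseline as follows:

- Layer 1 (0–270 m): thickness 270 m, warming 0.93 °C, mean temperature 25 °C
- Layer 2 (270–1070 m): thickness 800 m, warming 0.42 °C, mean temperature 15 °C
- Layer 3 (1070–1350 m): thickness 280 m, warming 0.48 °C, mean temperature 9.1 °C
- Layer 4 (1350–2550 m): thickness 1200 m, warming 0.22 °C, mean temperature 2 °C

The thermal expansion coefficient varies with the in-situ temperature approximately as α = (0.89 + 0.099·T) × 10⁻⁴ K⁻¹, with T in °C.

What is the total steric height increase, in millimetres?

Δh ≈ 220 mm

Layer 1: α = (0.89 + 0.099×25)×10⁻⁴ = 3.365×10⁻⁴ K⁻¹
Layer 2: α = (0.89 + 0.099×15)×10⁻⁴ = 2.375×10⁻⁴ K⁻¹
Layer 3: α = (0.89 + 0.099×9.1)×10⁻⁴ = 1.7909×10⁻⁴ K⁻¹
Layer 4: α = (0.89 + 0.099×2)×10⁻⁴ = 1.088×10⁻⁴ K⁻¹
0–270 m: 270 × 3.365×10⁻⁴ × 0.93 = 0.08449515 m
2.375×10⁻⁴ × 0.42 × 800 = 0.07980 m
1070–1350 m: 1.7909×10⁻⁴ × 280 × 0.48 = 0.024069696 m
1350–2550 m: 1200 × 1.088×10⁻⁴ × 0.22 = 0.0287232 m
Δh = 0.08449515 + 0.07980 + 0.024069696 + 0.0287232 = 0.217088046 m ≈ 220 mm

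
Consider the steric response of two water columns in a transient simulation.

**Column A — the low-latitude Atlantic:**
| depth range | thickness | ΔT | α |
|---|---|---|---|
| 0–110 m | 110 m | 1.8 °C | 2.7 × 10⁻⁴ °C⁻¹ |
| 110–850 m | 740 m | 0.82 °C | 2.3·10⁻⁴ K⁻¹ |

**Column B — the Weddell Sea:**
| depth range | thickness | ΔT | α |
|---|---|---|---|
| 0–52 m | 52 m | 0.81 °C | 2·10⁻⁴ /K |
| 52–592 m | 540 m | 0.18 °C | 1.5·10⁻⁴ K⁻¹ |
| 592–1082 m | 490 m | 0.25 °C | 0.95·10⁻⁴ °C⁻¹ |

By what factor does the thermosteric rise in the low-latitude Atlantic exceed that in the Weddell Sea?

A 2.7×10⁻⁴ × 110 × 1.8 = 0.05346 m
A 110–850 m: 2.3×10⁻⁴ × 0.82 × 740 = 0.139564 m
A total: 0.193024 m
B Layer 1: 0.81 × 2×10⁻⁴ × 52 = 0.008424 m
B 52–592 m: 1.5×10⁻⁴ × 540 × 0.18 = 0.01458 m
B 0.25 × 490 × 0.95×10⁻⁴ = 0.0116375 m
B total: 0.0346415 m
Ratio: 0.193024 / 0.0346415 ≈ 5.572

a factor of 5.57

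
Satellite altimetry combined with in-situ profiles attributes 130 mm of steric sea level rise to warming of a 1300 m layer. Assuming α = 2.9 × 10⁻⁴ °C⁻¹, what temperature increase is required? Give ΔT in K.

ΔT = Δh/(αH) = 0.13 / (2.9×10⁻⁴ × 1300) ≈ 0.3448 K

ΔT ≈ 0.345 K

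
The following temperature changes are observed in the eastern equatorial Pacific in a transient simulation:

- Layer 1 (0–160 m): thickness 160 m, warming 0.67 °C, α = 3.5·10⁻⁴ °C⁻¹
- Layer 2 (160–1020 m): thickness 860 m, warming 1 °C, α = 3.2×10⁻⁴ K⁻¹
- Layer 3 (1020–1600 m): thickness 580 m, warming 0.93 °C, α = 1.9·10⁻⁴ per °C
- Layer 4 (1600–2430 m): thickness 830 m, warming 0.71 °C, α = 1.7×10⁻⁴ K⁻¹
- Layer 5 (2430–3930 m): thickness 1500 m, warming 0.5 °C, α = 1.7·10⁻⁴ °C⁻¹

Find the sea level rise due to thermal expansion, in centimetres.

Layer 1: 160 × 0.67 × 3.5×10⁻⁴ = 0.03752 m
860 × 3.2×10⁻⁴ × 1 = 0.27520 m
Layer 3: 0.93 × 580 × 1.9×10⁻⁴ = 0.102486 m
1.7×10⁻⁴ × 0.71 × 830 = 0.100181 m
Layer 5: 0.5 × 1.7×10⁻⁴ × 1500 = 0.12750 m
Δh = 0.03752 + 0.27520 + 0.102486 + 0.100181 + 0.12750 = 0.642887 m

64 cm of thermosteric rise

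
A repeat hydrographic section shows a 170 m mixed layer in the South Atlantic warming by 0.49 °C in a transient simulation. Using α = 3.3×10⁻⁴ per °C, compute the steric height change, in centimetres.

about 2.75 cm

Δh = αΔT·H = 3.3×10⁻⁴ × 0.49 × 170 = 0.027489 m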